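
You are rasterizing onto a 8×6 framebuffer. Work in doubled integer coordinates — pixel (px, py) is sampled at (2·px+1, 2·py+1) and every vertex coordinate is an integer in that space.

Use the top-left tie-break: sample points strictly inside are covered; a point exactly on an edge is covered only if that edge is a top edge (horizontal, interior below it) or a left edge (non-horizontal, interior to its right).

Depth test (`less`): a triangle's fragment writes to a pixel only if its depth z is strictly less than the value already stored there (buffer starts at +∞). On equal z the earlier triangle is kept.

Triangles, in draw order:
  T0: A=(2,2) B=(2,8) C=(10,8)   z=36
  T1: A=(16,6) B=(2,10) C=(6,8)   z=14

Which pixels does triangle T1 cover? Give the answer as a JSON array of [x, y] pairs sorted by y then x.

T0:
  2·area = 48  (B↔C swapped to make it positive)
  edge (2, 2)→(10, 8): d=(8,6) right/bottom  bias=-1
  edge (10, 8)→(2, 8): d=(-8,0) right/bottom  bias=-1
  edge (2, 8)→(2, 2): d=(0,-6) top-left  bias=+0
    (1,1)@(3, 3): e=[2,40,6] → █
    (2,1)@(5, 3): e=[-10,40,18] → ·
    (1,2)@(3, 5): e=[18,24,6] → █
    (2,2)@(5, 5): e=[6,24,18] → █
    (3,2)@(7, 5): e=[-6,24,30] → ·
    (1,3)@(3, 7): e=[34,8,6] → █
    (3,3)@(7, 7): e=[10,8,30] → █
    (4,3)@(9, 7): e=[-2,8,42] → ·
    (1,4)@(3, 9): e=[50,-8,6] → ·
    (2,4)@(5, 9): e=[38,-8,18] → ·
    (3,4)@(7, 9): e=[26,-8,30] → ·
  covered (6 px):
    · · · · · · · ·
    · █ · · · · · ·
    · █ █ · · · · ·
    · █ █ █ · · · ·
    · · · · · · · ·
    · · · · · · · ·
T1:
  2·area = 12
  edge (16, 6)→(2, 10): d=(-14,4) right/bottom  bias=-1
  edge (2, 10)→(6, 8): d=(4,-2) top-left  bias=+0
  edge (6, 8)→(16, 6): d=(10,-2) top-left  bias=+0
    (5,3)@(11, 7): e=[6,6,0] → █  [on edge]
    (6,3)@(13, 7): e=[-2,10,4] → ·
    (0,4)@(1, 9): e=[18,-6,0] → ·  [on edge]
    (2,4)@(5, 9): e=[2,2,8] → █
    (3,4)@(7, 9): e=[-6,6,12] → ·
    (5,4)@(11, 9): e=[-22,14,20] → ·
    (2,5)@(5, 11): e=[-26,10,28] → ·
  covered (2 px):
    · · · · · · · ·
    · · · · · · · ·
    · · · · · · · ·
    · · · · · █ · ·
    · · █ · · · · ·
    · · · · · · · ·

Final: [[5,3],[2,4]]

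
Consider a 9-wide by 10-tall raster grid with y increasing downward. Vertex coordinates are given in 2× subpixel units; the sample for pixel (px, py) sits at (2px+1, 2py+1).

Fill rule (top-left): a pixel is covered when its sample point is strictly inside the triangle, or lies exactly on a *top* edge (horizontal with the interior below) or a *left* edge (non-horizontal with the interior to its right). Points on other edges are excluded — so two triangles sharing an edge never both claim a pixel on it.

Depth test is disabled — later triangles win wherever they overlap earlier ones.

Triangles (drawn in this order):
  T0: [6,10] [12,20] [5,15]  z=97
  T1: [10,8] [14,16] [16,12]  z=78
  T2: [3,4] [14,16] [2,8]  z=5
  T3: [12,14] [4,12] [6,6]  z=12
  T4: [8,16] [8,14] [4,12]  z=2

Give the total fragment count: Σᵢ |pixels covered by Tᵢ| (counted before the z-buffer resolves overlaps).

T0:
  2·area = 40
  edge (6, 10)→(12, 20): d=(6,10) right/bottom  bias=-1
  edge (12, 20)→(5, 15): d=(-7,-5) top-left  bias=+0
  edge (5, 15)→(6, 10): d=(1,-5) top-left  bias=+0
    (1,2)@(3, 5): e=[0,60,-20] → .  [on edge]
    (3,2)@(7, 5): e=[-40,80,0] → .  [on edge]
    (3,6)@(7, 13): e=[8,24,8] → X
    (4,6)@(9, 13): e=[-12,34,18] → .
    (2,7)@(5, 15): e=[40,0,0] → X  [on edge]
    (4,7)@(9, 15): e=[0,20,20] → .  [on edge]
    (2,8)@(5, 17): e=[52,-14,2] → .
    (3,8)@(7, 17): e=[32,-4,12] → .
    (4,8)@(9, 17): e=[12,6,22] → X
    (5,8)@(11, 17): e=[-8,16,32] → .
    (4,9)@(9, 19): e=[24,-8,24] → .
    (5,9)@(11, 19): e=[4,2,34] → X
  covered (5 px):
    . . . . . . . . .
    . . . . . . . . .
    . . . . . . . . .
    . . . . . . . . .
    . . . . . . . . .
    . . . . . . . . .
    . . . X . . . . .
    . . X X . . . . .
    . . . . X . . . .
    . . . . . X . . .
T1:
  2·area = 32  (B↔C swapped to make it positive)
  edge (10, 8)→(16, 12): d=(6,4) right/bottom  bias=-1
  edge (16, 12)→(14, 16): d=(-2,4) right/bottom  bias=-1
  edge (14, 16)→(10, 8): d=(-4,-8) top-left  bias=+0
    (5,4)@(11, 9): e=[2,26,4] → X
    (6,4)@(13, 9): e=[-6,18,20] → .
    (5,5)@(11, 11): e=[14,22,-4] → .
    (6,5)@(13, 11): e=[6,14,12] → X
    (7,5)@(15, 11): e=[-2,6,28] → .
    (6,6)@(13, 13): e=[18,10,4] → X
    (7,6)@(15, 13): e=[10,2,20] → X
    (8,6)@(17, 13): e=[2,-6,36] → .
    (6,7)@(13, 15): e=[30,6,-4] → .
    (7,7)@(15, 15): e=[22,-2,12] → .
  covered (4 px):
    . . . . . . . . .
    . . . . . . . . .
    . . . . . . . . .
    . . . . . . . . .
    . . . . . X . . .
    . . . . . . X . .
    . . . . . . X X .
    . . . . . . . . .
    . . . . . . . . .
    . . . . . . . . .
T2:
  2·area = 56
  edge (3, 4)→(14, 16): d=(11,12) right/bottom  bias=-1
  edge (14, 16)→(2, 8): d=(-12,-8) top-left  bias=+0
  edge (2, 8)→(3, 4): d=(1,-4) top-left  bias=+0
    (1,2)@(3, 5): e=[11,44,1] → X
    (2,2)@(5, 5): e=[-13,60,9] → .
    (1,3)@(3, 7): e=[33,20,3] → X
    (2,3)@(5, 7): e=[9,36,11] → X
    (3,3)@(7, 7): e=[-15,52,19] → .
    (1,4)@(3, 9): e=[55,-4,5] → .
    (2,4)@(5, 9): e=[31,12,13] → X
    (3,4)@(7, 9): e=[7,28,21] → X
    (4,4)@(9, 9): e=[-17,44,29] → .
    (2,5)@(5, 11): e=[53,-12,15] → .
    (3,5)@(7, 11): e=[29,4,23] → X
    (4,5)@(9, 11): e=[5,20,31] → X
  covered (9 px):
    . . . . . . . . .
    . . . . . . . . .
    . X . . . . . . .
    . X X . . . . . .
    . . X X . . . . .
    . . . X X . . . .
    . . . . . X . . .
    . . . . . . X . .
    . . . . . . . . .
    . . . . . . . . .
T3:
  2·area = 52
  edge (12, 14)→(4, 12): d=(-8,-2) top-left  bias=+0
  edge (4, 12)→(6, 6): d=(2,-6) top-left  bias=+0
  edge (6, 6)→(12, 14): d=(6,8) right/bottom  bias=-1
    (3,1)@(7, 3): e=[78,0,-26] → .  [on edge]
    (2,4)@(5, 9): e=[26,0,26] → X  [on edge]
    (3,4)@(7, 9): e=[30,12,10] → X
    (4,4)@(9, 9): e=[34,24,-6] → .
    (2,5)@(5, 11): e=[10,4,38] → X
    (4,5)@(9, 11): e=[18,28,6] → X
    (5,5)@(11, 11): e=[22,40,-10] → .
    (2,6)@(5, 13): e=[-6,8,50] → .
    (3,6)@(7, 13): e=[-2,20,34] → .
    (4,6)@(9, 13): e=[2,32,18] → X
    (5,6)@(11, 13): e=[6,44,2] → X
    (6,6)@(13, 13): e=[10,56,-14] → .
    (1,7)@(3, 15): e=[-26,0,78] → .  [on edge]
  covered (7 px):
    . . . . . . . . .
    . . . . . . . . .
    . . . . . . . . .
    . . . . . . . . .
    . . X X . . . . .
    . . X X X . . . .
    . . . . X X . . .
    . . . . . . . . .
    . . . . . . . . .
    . . . . . . . . .
T4:
  2·area = 8  (B↔C swapped to make it positive)
  edge (8, 16)→(4, 12): d=(-4,-4) top-left  bias=+0
  edge (4, 12)→(8, 14): d=(4,2) right/bottom  bias=-1
  edge (8, 14)→(8, 16): d=(0,2) right/bottom  bias=-1
    (0,4)@(1, 9): e=[0,-6,14] → .  [on edge]
    (1,5)@(3, 11): e=[0,-2,10] → .  [on edge]
    (2,6)@(5, 13): e=[0,2,6] → X  [on edge]
    (3,6)@(7, 13): e=[8,-2,2] → .
    (2,7)@(5, 15): e=[-8,10,6] → .
    (3,7)@(7, 15): e=[0,6,2] → X  [on edge]
    (4,7)@(9, 15): e=[8,2,-2] → .
    (3,8)@(7, 17): e=[-8,14,2] → .
    (4,8)@(9, 17): e=[0,10,-2] → .  [on edge]
    (5,9)@(11, 19): e=[0,14,-6] → .  [on edge]
  covered (2 px):
    . . . . . . . . .
    . . . . . . . . .
    . . . . . . . . .
    . . . . . . . . .
    . . . . . . . . .
    . . . . . . . . .
    . . X . . . . . .
    . . . X . . . . .
    . . . . . . . . .
    . . . . . . . . .

Answer: 27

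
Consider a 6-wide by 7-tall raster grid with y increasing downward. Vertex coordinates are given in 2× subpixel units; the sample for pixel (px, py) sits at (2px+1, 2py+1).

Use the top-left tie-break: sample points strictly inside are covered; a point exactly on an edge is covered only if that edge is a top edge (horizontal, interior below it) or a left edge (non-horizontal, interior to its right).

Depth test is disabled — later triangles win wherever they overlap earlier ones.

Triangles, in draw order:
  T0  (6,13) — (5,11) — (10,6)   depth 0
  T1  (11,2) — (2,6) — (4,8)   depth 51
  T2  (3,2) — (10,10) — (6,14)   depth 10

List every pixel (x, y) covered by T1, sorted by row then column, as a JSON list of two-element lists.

T0:
  2·area = 15
  edge (6, 13)→(5, 11): d=(-1,-2) top-left  bias=+0
  edge (5, 11)→(10, 6): d=(5,-5) top-left  bias=+0
  edge (10, 6)→(6, 13): d=(-4,7) right/bottom  bias=-1
    (0,1)@(1, 3): e=[0,-60,75] → ·  [on edge]
    (5,2)@(11, 5): e=[18,0,-3] → ·  [on edge]
    (1,3)@(3, 7): e=[0,-30,45] → ·  [on edge]
    (4,3)@(9, 7): e=[12,0,3] → #  [on edge]
    (5,3)@(11, 7): e=[16,10,-11] → ·
    (3,4)@(7, 9): e=[6,0,9] → #  [on edge]
    (4,4)@(9, 9): e=[10,10,-5] → ·
    (2,5)@(5, 11): e=[0,0,15] → #  [on edge]
    (4,5)@(9, 11): e=[8,20,-13] → ·
    (1,6)@(3, 13): e=[-6,0,21] → ·  [on edge]
    (2,6)@(5, 13): e=[-2,10,7] → ·
    (3,6)@(7, 13): e=[2,20,-7] → ·
  covered (4 px):
    · · · · · ·
    · · · · · ·
    · · · · · ·
    · · · · # ·
    · · · # · ·
    · · # # · ·
    · · · · · ·
T1:
  2·area = 26  (B↔C swapped to make it positive)
  edge (11, 2)→(4, 8): d=(-7,6) right/bottom  bias=-1
  edge (4, 8)→(2, 6): d=(-2,-2) top-left  bias=+0
  edge (2, 6)→(11, 2): d=(9,-4) top-left  bias=+0
    (4,1)@(9, 3): e=[5,20,1] → #
    (5,1)@(11, 3): e=[-7,24,9] → ·
    (0,2)@(1, 5): e=[39,0,-13] → ·  [on edge]
    (2,2)@(5, 5): e=[15,8,3] → #
    (3,2)@(7, 5): e=[3,12,11] → #
    (4,2)@(9, 5): e=[-9,16,19] → ·
    (1,3)@(3, 7): e=[13,0,13] → #  [on edge]
    (3,3)@(7, 7): e=[-11,8,29] → ·
    (1,4)@(3, 9): e=[-1,-4,31] → ·
    (2,4)@(5, 9): e=[-13,0,39] → ·  [on edge]
    (3,5)@(7, 11): e=[-39,0,65] → ·  [on edge]
    (4,6)@(9, 13): e=[-65,0,91] → ·  [on edge]
  covered (5 px):
    · · · · · ·
    · · · · # ·
    · · # # · ·
    · # # · · ·
    · · · · · ·
    · · · · · ·
    · · · · · ·
T2:
  2·area = 60
  edge (3, 2)→(10, 10): d=(7,8) right/bottom  bias=-1
  edge (10, 10)→(6, 14): d=(-4,4) right/bottom  bias=-1
  edge (6, 14)→(3, 2): d=(-3,-12) top-left  bias=+0
    (2,2)@(5, 5): e=[5,40,15] → #
    (3,2)@(7, 5): e=[-11,32,39] → ·
    (2,3)@(5, 7): e=[19,32,9] → #
    (3,3)@(7, 7): e=[3,24,33] → #
    (4,3)@(9, 7): e=[-13,16,57] → ·
    (2,4)@(5, 9): e=[33,24,3] → #
    (4,4)@(9, 9): e=[1,8,51] → #
    (5,4)@(11, 9): e=[-15,0,75] → ·  [on edge]
    (2,5)@(5, 11): e=[47,16,-3] → ·
    (3,5)@(7, 11): e=[31,8,21] → #
    (4,5)@(9, 11): e=[15,0,45] → ·  [on edge]
    (3,6)@(7, 13): e=[45,0,15] → ·  [on edge]
  covered (7 px):
    · · · · · ·
    · · · · · ·
    · · # · · ·
    · · # # · ·
    · · # # # ·
    · · · # · ·
    · · · · · ·

Final: [[4,1],[2,2],[3,2],[1,3],[2,3]]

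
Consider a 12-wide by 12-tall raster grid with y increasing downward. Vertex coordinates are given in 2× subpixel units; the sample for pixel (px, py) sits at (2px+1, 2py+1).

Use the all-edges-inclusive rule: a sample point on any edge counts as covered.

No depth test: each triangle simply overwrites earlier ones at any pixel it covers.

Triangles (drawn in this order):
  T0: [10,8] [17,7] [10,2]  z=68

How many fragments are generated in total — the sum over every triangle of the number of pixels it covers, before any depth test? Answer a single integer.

T0:
  2·area = 42  (B↔C swapped to make it positive)
  edge (10, 8)→(10, 2): d=(0,-6) inclusive
  edge (10, 2)→(17, 7): d=(7,5) inclusive
  edge (17, 7)→(10, 8): d=(-7,1) inclusive
    (5,1)@(11, 3): e=[6,2,34] → #
    (6,1)@(13, 3): e=[18,-8,32] → ·
    (5,2)@(11, 5): e=[6,16,20] → #
    (6,2)@(13, 5): e=[18,6,18] → #
    (7,2)@(15, 5): e=[30,-4,16] → ·
    (5,3)@(11, 7): e=[6,30,6] → #
    (7,3)@(15, 7): e=[30,10,2] → #
    (8,3)@(17, 7): e=[42,0,0] → #  [on edge]
    (9,3)@(19, 7): e=[54,-10,-2] → ·
    (1,4)@(3, 9): e=[-42,84,0] → ·  [on edge]
    (5,4)@(11, 9): e=[6,44,-8] → ·
    (6,4)@(13, 9): e=[18,34,-10] → ·
  covered (7 px):
    · · · · · · · · · · · ·
    · · · · · # · · · · · ·
    · · · · · # # · · · · ·
    · · · · · # # # # · · ·
    · · · · · · · · · · · ·
    · · · · · · · · · · · ·
    · · · · · · · · · · · ·
    · · · · · · · · · · · ·
    · · · · · · · · · · · ·
    · · · · · · · · · · · ·
    · · · · · · · · · · · ·
    · · · · · · · · · · · ·

Final: 7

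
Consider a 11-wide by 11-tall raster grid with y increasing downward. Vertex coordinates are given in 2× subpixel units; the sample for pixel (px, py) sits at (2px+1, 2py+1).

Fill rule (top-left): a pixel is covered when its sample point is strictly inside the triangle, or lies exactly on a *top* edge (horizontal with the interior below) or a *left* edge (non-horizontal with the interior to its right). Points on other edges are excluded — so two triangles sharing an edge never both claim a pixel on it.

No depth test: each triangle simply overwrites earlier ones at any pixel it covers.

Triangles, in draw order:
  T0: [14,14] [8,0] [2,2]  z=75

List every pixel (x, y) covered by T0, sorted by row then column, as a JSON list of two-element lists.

T0:
  2·area = 96  (B↔C swapped to make it positive)
  edge (14, 14)→(2, 2): d=(-12,-12) top-left  bias=+0
  edge (2, 2)→(8, 0): d=(6,-2) top-left  bias=+0
  edge (8, 0)→(14, 14): d=(6,14) right/bottom  bias=-1
    (0,0)@(1, 1): e=[0,-8,104] → ·  [on edge]
    (2,0)@(5, 1): e=[48,0,48] → █  [on edge]
    (3,0)@(7, 1): e=[72,4,20] → █
    (4,0)@(9, 1): e=[96,8,-8] → ·
    (1,1)@(3, 3): e=[0,8,88] → █  [on edge]
    (4,1)@(9, 3): e=[72,20,4] → █
    (5,1)@(11, 3): e=[96,24,-24] → ·
    (1,2)@(3, 5): e=[-24,20,100] → ·
    (2,2)@(5, 5): e=[0,24,72] → █  [on edge]
    (5,2)@(11, 5): e=[72,36,-12] → ·
    (2,3)@(5, 7): e=[-24,36,84] → ·
    (3,3)@(7, 7): e=[0,40,56] → █  [on edge]
    (5,3)@(11, 7): e=[48,48,0] → ·  [on edge]
    (4,4)@(9, 9): e=[0,56,40] → █  [on edge]
    (5,5)@(11, 11): e=[0,72,24] → █  [on edge]
    (6,6)@(13, 13): e=[0,88,8] → █  [on edge]
    (7,7)@(15, 15): e=[0,104,-8] → ·  [on edge]
    (8,8)@(17, 17): e=[0,120,-24] → ·  [on edge]
    (9,9)@(19, 19): e=[0,136,-40] → ·  [on edge]
    (8,10)@(17, 21): e=[-48,144,0] → ·  [on edge]
    (10,10)@(21, 21): e=[0,152,-56] → ·  [on edge]
  covered (15 px):
    · · █ █ · · · · · · ·
    · █ █ █ █ · · · · · ·
    · · █ █ █ · · · · · ·
    · · · █ █ · · · · · ·
    · · · · █ █ · · · · ·
    · · · · · █ · · · · ·
    · · · · · · █ · · · ·
    · · · · · · · · · · ·
    · · · · · · · · · · ·
    · · · · · · · · · · ·
    · · · · · · · · · · ·

Answer: [[2,0],[3,0],[1,1],[2,1],[3,1],[4,1],[2,2],[3,2],[4,2],[3,3],[4,3],[4,4],[5,4],[5,5],[6,6]]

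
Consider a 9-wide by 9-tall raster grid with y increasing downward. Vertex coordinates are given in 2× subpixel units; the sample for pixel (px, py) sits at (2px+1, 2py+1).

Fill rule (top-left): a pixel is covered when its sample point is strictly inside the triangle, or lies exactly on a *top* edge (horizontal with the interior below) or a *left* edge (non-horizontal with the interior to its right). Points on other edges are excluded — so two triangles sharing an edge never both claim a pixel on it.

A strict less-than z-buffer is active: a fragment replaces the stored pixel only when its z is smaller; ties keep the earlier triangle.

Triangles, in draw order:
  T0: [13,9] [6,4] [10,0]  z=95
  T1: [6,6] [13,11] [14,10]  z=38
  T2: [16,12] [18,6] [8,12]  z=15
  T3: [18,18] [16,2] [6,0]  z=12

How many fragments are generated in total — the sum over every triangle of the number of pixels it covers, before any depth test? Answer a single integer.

T0:
  2·area = 48
  edge (13, 9)→(6, 4): d=(-7,-5) top-left  bias=+0
  edge (6, 4)→(10, 0): d=(4,-4) top-left  bias=+0
  edge (10, 0)→(13, 9): d=(3,9) right/bottom  bias=-1
    (4,0)@(9, 1): e=[36,0,12] → #  [on edge]
    (5,0)@(11, 1): e=[46,8,-6] → ·
    (3,1)@(7, 3): e=[12,0,36] → #  [on edge]
    (5,1)@(11, 3): e=[32,16,0] → ·  [on edge]
    (2,2)@(5, 5): e=[-12,0,60] → ·  [on edge]
    (3,2)@(7, 5): e=[-2,8,42] → ·
    (4,2)@(9, 5): e=[8,16,24] → #
    (5,2)@(11, 5): e=[18,24,6] → #
    (6,2)@(13, 5): e=[28,32,-12] → ·
    (1,3)@(3, 7): e=[-36,0,84] → ·  [on edge]
    (4,3)@(9, 7): e=[-6,24,30] → ·
    (5,3)@(11, 7): e=[4,32,12] → #
    (0,4)@(1, 9): e=[-60,0,108] → ·  [on edge]
    (6,4)@(13, 9): e=[0,48,0] → ·  [on edge]
    (7,7)@(15, 15): e=[-32,80,0] → ·  [on edge]
  covered (6 px):
    · · · · # · · · ·
    · · · # # · · · ·
    · · · · # # · · ·
    · · · · · # · · ·
    · · · · · · · · ·
    · · · · · · · · ·
    · · · · · · · · ·
    · · · · · · · · ·
    · · · · · · · · ·
T1:
  2·area = 12  (B↔C swapped to make it positive)
  edge (6, 6)→(14, 10): d=(8,4) right/bottom  bias=-1
  edge (14, 10)→(13, 11): d=(-1,1) right/bottom  bias=-1
  edge (13, 11)→(6, 6): d=(-7,-5) top-left  bias=+0
    (8,3)@(17, 7): e=[-36,0,48] → ·  [on edge]
    (5,4)@(11, 9): e=[4,4,4] → #
    (6,4)@(13, 9): e=[-4,2,14] → ·
    (7,4)@(15, 9): e=[-12,0,24] → ·  [on edge]
    (5,5)@(11, 11): e=[20,2,-10] → ·
    (6,5)@(13, 11): e=[12,0,0] → ·  [on edge]
    (5,6)@(11, 13): e=[36,0,-24] → ·  [on edge]
    (4,7)@(9, 15): e=[60,0,-48] → ·  [on edge]
    (3,8)@(7, 17): e=[84,0,-72] → ·  [on edge]
  covered (1 px):
    · · · · · · · · ·
    · · · · · · · · ·
    · · · · · · · · ·
    · · · · · · · · ·
    · · · · · # · · ·
    · · · · · · · · ·
    · · · · · · · · ·
    · · · · · · · · ·
    · · · · · · · · ·
T2:
  2·area = 48  (B↔C swapped to make it positive)
  edge (16, 12)→(8, 12): d=(-8,0) right/bottom  bias=-1
  edge (8, 12)→(18, 6): d=(10,-6) top-left  bias=+0
  edge (18, 6)→(16, 12): d=(-2,6) right/bottom  bias=-1
    (8,3)@(17, 7): e=[40,4,4] → #
    (6,4)@(13, 9): e=[24,0,24] → #  [on edge]
    (7,4)@(15, 9): e=[24,12,12] → #
    (8,4)@(17, 9): e=[24,24,0] → ·  [on edge]
    (5,5)@(11, 11): e=[8,8,32] → #
    (8,5)@(17, 11): e=[8,44,-4] → ·
    (5,6)@(11, 13): e=[-8,28,28] → ·
    (6,6)@(13, 13): e=[-8,40,16] → ·
    (7,6)@(15, 13): e=[-8,52,4] → ·
    (1,7)@(3, 15): e=[-24,0,72] → ·  [on edge]
    (7,7)@(15, 15): e=[-24,72,0] → ·  [on edge]
  covered (6 px):
    · · · · · · · · ·
    · · · · · · · · ·
    · · · · · · · · ·
    · · · · · · · · #
    · · · · · · # # ·
    · · · · · # # # ·
    · · · · · · · · ·
    · · · · · · · · ·
    · · · · · · · · ·
T3:
  2·area = 156  (B↔C swapped to make it positive)
  edge (18, 18)→(6, 0): d=(-12,-18) top-left  bias=+0
  edge (6, 0)→(16, 2): d=(10,2) right/bottom  bias=-1
  edge (16, 2)→(18, 18): d=(2,16) right/bottom  bias=-1
    (3,0)@(7, 1): e=[6,8,142] → #
    (4,0)@(9, 1): e=[42,4,110] → #
    (5,0)@(11, 1): e=[78,0,78] → ·  [on edge]
    (3,1)@(7, 3): e=[-18,28,146] → ·
    (4,1)@(9, 3): e=[18,24,114] → #
    (5,1)@(11, 3): e=[54,20,82] → #
    (6,1)@(13, 3): e=[90,16,50] → #
    (7,1)@(15, 3): e=[126,12,18] → #
    (8,1)@(17, 3): e=[162,8,-14] → ·
    (4,2)@(9, 5): e=[-6,44,118] → ·
    (5,2)@(11, 5): e=[30,40,86] → #
    (8,2)@(17, 5): e=[138,28,-10] → ·
  covered (19 px):
    · · · # # · · · ·
    · · · · # # # # ·
    · · · · · # # # ·
    · · · · · # # # ·
    · · · · · · # # ·
    · · · · · · · # #
    · · · · · · · # #
    · · · · · · · · #
    · · · · · · · · ·

Final: 32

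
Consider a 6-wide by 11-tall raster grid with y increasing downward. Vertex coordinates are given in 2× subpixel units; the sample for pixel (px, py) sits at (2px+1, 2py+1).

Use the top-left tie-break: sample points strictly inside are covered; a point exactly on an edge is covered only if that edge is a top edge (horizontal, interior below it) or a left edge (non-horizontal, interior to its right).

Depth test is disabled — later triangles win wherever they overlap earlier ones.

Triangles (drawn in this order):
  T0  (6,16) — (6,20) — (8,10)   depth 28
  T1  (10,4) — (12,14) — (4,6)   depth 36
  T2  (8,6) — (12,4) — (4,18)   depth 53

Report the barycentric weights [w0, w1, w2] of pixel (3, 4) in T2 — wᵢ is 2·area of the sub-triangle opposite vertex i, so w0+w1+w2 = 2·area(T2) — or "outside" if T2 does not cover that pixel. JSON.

T0:
  2·area = 8  (B↔C swapped to make it positive)
  edge (6, 16)→(8, 10): d=(2,-6) top-left  bias=+0
  edge (8, 10)→(6, 20): d=(-2,10) right/bottom  bias=-1
  edge (6, 20)→(6, 16): d=(0,-4) top-left  bias=+0
    (5,0)@(11, 1): e=[0,-12,20] → ·  [on edge]
    (4,2)@(9, 5): e=[-4,0,12] → ·  [on edge]
    (4,3)@(9, 7): e=[0,-4,12] → ·  [on edge]
    (3,6)@(7, 13): e=[0,4,4] → #  [on edge]
    (4,6)@(9, 13): e=[12,-16,12] → ·
    (3,7)@(7, 15): e=[4,0,4] → ·  [on edge]
    (2,9)@(5, 19): e=[0,12,-4] → ·  [on edge]
  covered (1 px):
    · · · · · ·
    · · · · · ·
    · · · · · ·
    · · · · · ·
    · · · · · ·
    · · · · · ·
    · · · # · ·
    · · · · · ·
    · · · · · ·
    · · · · · ·
    · · · · · ·
T1:
  2·area = 64
  edge (10, 4)→(12, 14): d=(2,10) right/bottom  bias=-1
  edge (12, 14)→(4, 6): d=(-8,-8) top-left  bias=+0
  edge (4, 6)→(10, 4): d=(6,-2) top-left  bias=+0
    (0,1)@(1, 3): e=[88,0,-24] → ·  [on edge]
    (1,2)@(3, 5): e=[72,0,-8] → ·  [on edge]
    (3,2)@(7, 5): e=[32,32,0] → #  [on edge]
    (4,2)@(9, 5): e=[12,48,4] → #
    (5,2)@(11, 5): e=[-8,64,8] → ·
    (0,3)@(1, 7): e=[96,-32,0] → ·  [on edge]
    (2,3)@(5, 7): e=[56,0,8] → #  [on edge]
    (5,3)@(11, 7): e=[-4,48,20] → ·
    (2,4)@(5, 9): e=[60,-16,20] → ·
    (3,4)@(7, 9): e=[40,0,24] → #  [on edge]
    (5,4)@(11, 9): e=[0,32,32] → ·  [on edge]
    (3,5)@(7, 11): e=[44,-16,36] → ·
    (4,5)@(9, 11): e=[24,0,40] → #  [on edge]
    (5,6)@(11, 13): e=[8,0,56] → #  [on edge]
  covered (10 px):
    · · · · · ·
    · · · · · ·
    · · · # # ·
    · · # # # ·
    · · · # # ·
    · · · · # #
    · · · · · #
    · · · · · ·
    · · · · · ·
    · · · · · ·
    · · · · · ·
T2:
  2·area = 40
  edge (8, 6)→(12, 4): d=(4,-2) top-left  bias=+0
  edge (12, 4)→(4, 18): d=(-8,14) right/bottom  bias=-1
  edge (4, 18)→(8, 6): d=(4,-12) top-left  bias=+0
    (4,1)@(9, 3): e=[-10,50,0] → ·  [on edge]
    (5,2)@(11, 5): e=[2,6,32] → #
    (4,3)@(9, 7): e=[6,18,16] → #
    (5,3)@(11, 7): e=[10,-10,40] → ·
    (3,4)@(7, 9): e=[10,30,0] → #  [on edge]
    (5,4)@(11, 9): e=[18,-26,48] → ·
    (3,5)@(7, 11): e=[18,14,8] → #
    (4,5)@(9, 11): e=[22,-14,32] → ·
    (3,6)@(7, 13): e=[26,-2,16] → ·
    (2,7)@(5, 15): e=[30,10,0] → #  [on edge]
    (3,7)@(7, 15): e=[34,-18,24] → ·
    (2,8)@(5, 17): e=[38,-6,8] → ·
    (1,10)@(3, 21): e=[50,-10,0] → ·  [on edge]
  covered (6 px):
    · · · · · ·
    · · · · · ·
    · · · · · #
    · · · · # ·
    · · · # # ·
    · · · # · ·
    · · · · · ·
    · · # · · ·
    · · · · · ·
    · · · · · ·
    · · · · · ·

Result: [30,0,10]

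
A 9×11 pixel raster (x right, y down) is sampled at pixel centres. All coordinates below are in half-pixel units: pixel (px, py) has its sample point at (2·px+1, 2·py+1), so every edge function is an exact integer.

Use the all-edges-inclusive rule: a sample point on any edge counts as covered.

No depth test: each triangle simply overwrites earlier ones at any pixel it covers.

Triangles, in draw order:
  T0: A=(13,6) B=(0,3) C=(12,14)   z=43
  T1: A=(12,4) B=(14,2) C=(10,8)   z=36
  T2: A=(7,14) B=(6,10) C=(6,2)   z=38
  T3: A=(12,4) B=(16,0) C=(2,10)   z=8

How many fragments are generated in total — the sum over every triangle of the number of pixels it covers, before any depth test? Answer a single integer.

T0:
  2·area = 107  (B↔C swapped to make it positive)
  edge (13, 6)→(12, 14): d=(-1,8) inclusive
  edge (12, 14)→(0, 3): d=(-12,-11) inclusive
  edge (0, 3)→(13, 6): d=(13,3) inclusive
    (1,2)@(3, 5): e=[81,9,17] → X
    (2,2)@(5, 5): e=[65,31,11] → X
    (3,2)@(7, 5): e=[49,53,5] → X
    (4,2)@(9, 5): e=[33,75,-1] → .
    (1,3)@(3, 7): e=[79,-15,43] → .
    (2,3)@(5, 7): e=[63,7,37] → X
    (4,3)@(9, 7): e=[31,51,25] → X
    (5,3)@(11, 7): e=[15,73,19] → X
    (6,3)@(13, 7): e=[-1,95,13] → .
    (2,4)@(5, 9): e=[61,-17,63] → .
    (3,4)@(7, 9): e=[45,5,57] → X
    (6,4)@(13, 9): e=[-3,71,39] → .
  covered (13 px):
    . . . . . . . . .
    . . . . . . . . .
    . X X X . . . . .
    . . X X X X . . .
    . . . X X X . . .
    . . . . X X . . .
    . . . . . X . . .
    . . . . . . . . .
    . . . . . . . . .
    . . . . . . . . .
    . . . . . . . . .
T1:
  2·area = 4
  edge (12, 4)→(14, 2): d=(2,-2) inclusive
  edge (14, 2)→(10, 8): d=(-4,6) inclusive
  edge (10, 8)→(12, 4): d=(2,-4) inclusive
    (7,0)@(15, 1): e=[0,-2,6] → .  [on edge]
    (6,1)@(13, 3): e=[0,2,2] → X  [on edge]
    (7,1)@(15, 3): e=[4,-10,10] → .
    (5,2)@(11, 5): e=[0,6,-2] → .  [on edge]
    (6,2)@(13, 5): e=[4,-6,6] → .
    (4,3)@(9, 7): e=[0,10,-6] → .  [on edge]
    (3,4)@(7, 9): e=[0,14,-10] → .  [on edge]
    (2,5)@(5, 11): e=[0,18,-14] → .  [on edge]
    (1,6)@(3, 13): e=[0,22,-18] → .  [on edge]
    (0,7)@(1, 15): e=[0,26,-22] → .  [on edge]
  covered (1 px):
    . . . . . . . . .
    . . . . . . X . .
    . . . . . . . . .
    . . . . . . . . .
    . . . . . . . . .
    . . . . . . . . .
    . . . . . . . . .
    . . . . . . . . .
    . . . . . . . . .
    . . . . . . . . .
    . . . . . . . . .
T2:
  2·area = 8
  edge (7, 14)→(6, 10): d=(-1,-4) inclusive
  edge (6, 10)→(6, 2): d=(0,-8) inclusive
  edge (6, 2)→(7, 14): d=(1,12) inclusive
  covered (0 px):
    . . . . . . . . .
    . . . . . . . . .
    . . . . . . . . .
    . . . . . . . . .
    . . . . . . . . .
    . . . . . . . . .
    . . . . . . . . .
    . . . . . . . . .
    . . . . . . . . .
    . . . . . . . . .
    . . . . . . . . .
T3:
  2·area = 16  (B↔C swapped to make it positive)
  edge (12, 4)→(2, 10): d=(-10,6) inclusive
  edge (2, 10)→(16, 0): d=(14,-10) inclusive
  edge (16, 0)→(12, 4): d=(-4,4) inclusive
    (7,0)@(15, 1): e=[12,4,0] → X  [on edge]
    (8,0)@(17, 1): e=[0,24,-8] → .  [on edge]
    (6,1)@(13, 3): e=[4,12,0] → X  [on edge]
    (7,1)@(15, 3): e=[-8,32,-8] → .
    (4,2)@(9, 5): e=[8,0,8] → X  [on edge]
    (5,2)@(11, 5): e=[-4,20,0] → .  [on edge]
    (6,2)@(13, 5): e=[-16,40,-8] → .
    (3,3)@(7, 7): e=[0,8,8] → X  [on edge]
    (4,3)@(9, 7): e=[-12,28,0] → .  [on edge]
    (3,4)@(7, 9): e=[-20,36,0] → .  [on edge]
    (2,5)@(5, 11): e=[-28,44,0] → .  [on edge]
    (1,6)@(3, 13): e=[-36,52,0] → .  [on edge]
    (0,7)@(1, 15): e=[-44,60,0] → .  [on edge]
  covered (4 px):
    . . . . . . . X .
    . . . . . . X . .
    . . . . X . . . .
    . . . X . . . . .
    . . . . . . . . .
    . . . . . . . . .
    . . . . . . . . .
    . . . . . . . . .
    . . . . . . . . .
    . . . . . . . . .
    . . . . . . . . .

Result: 18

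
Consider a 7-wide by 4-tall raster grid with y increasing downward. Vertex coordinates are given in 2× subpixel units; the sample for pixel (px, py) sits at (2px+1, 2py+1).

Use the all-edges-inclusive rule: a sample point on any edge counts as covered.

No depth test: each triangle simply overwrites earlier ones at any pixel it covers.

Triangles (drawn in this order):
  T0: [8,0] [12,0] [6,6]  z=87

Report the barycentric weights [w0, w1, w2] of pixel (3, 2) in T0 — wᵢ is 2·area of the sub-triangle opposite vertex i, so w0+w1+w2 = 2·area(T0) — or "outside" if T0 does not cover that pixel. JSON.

T0:
  2·area = 24
  edge (8, 0)→(12, 0): d=(4,0) inclusive
  edge (12, 0)→(6, 6): d=(-6,6) inclusive
  edge (6, 6)→(8, 0): d=(2,-6) inclusive
    (4,0)@(9, 1): e=[4,12,8] → #
    (5,0)@(11, 1): e=[4,0,20] → #  [on edge]
    (6,0)@(13, 1): e=[4,-12,32] → ·
    (3,1)@(7, 3): e=[12,12,0] → #  [on edge]
    (4,1)@(9, 3): e=[12,0,12] → #  [on edge]
    (5,1)@(11, 3): e=[12,-12,24] → ·
    (3,2)@(7, 5): e=[20,0,4] → #  [on edge]
    (4,2)@(9, 5): e=[20,-12,16] → ·
    (2,3)@(5, 7): e=[28,0,-4] → ·  [on edge]
    (3,3)@(7, 7): e=[28,-12,8] → ·
  covered (5 px):
    · · · · # # ·
    · · · # # · ·
    · · · # · · ·
    · · · · · · ·

Answer: [0,4,20]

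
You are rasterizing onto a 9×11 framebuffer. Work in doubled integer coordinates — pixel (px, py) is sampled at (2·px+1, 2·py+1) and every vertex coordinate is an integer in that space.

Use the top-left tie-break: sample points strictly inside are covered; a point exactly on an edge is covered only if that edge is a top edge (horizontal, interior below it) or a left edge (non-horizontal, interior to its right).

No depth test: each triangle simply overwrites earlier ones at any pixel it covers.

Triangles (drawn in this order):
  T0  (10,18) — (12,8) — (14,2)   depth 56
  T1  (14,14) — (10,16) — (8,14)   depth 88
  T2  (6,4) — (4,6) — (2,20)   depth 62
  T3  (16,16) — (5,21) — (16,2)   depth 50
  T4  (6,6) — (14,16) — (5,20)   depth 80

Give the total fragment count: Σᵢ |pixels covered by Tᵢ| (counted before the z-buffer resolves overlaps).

T0:
  2·area = 8
  edge (10, 18)→(12, 8): d=(2,-10) top-left  bias=+0
  edge (12, 8)→(14, 2): d=(2,-6) top-left  bias=+0
  edge (14, 2)→(10, 18): d=(-4,16) right/bottom  bias=-1
    (6,1)@(13, 3): e=[0,-4,12] → ·  [on edge]
    (6,2)@(13, 5): e=[4,0,4] → █  [on edge]
    (7,2)@(15, 5): e=[24,12,-28] → ·
    (6,3)@(13, 7): e=[8,4,-4] → ·
    (5,5)@(11, 11): e=[-4,0,12] → ·  [on edge]
    (5,6)@(11, 13): e=[0,4,4] → █  [on edge]
    (6,6)@(13, 13): e=[20,16,-28] → ·
    (5,7)@(11, 15): e=[4,8,-4] → ·
    (4,8)@(9, 17): e=[-12,0,20] → ·  [on edge]
  covered (2 px):
    · · · · · · · · ·
    · · · · · · · · ·
    · · · · · · █ · ·
    · · · · · · · · ·
    · · · · · · · · ·
    · · · · · · · · ·
    · · · · · █ · · ·
    · · · · · · · · ·
    · · · · · · · · ·
    · · · · · · · · ·
    · · · · · · · · ·
T1:
  2·area = 12
  edge (14, 14)→(10, 16): d=(-4,2) right/bottom  bias=-1
  edge (10, 16)→(8, 14): d=(-2,-2) top-left  bias=+0
  edge (8, 14)→(14, 14): d=(6,0) top-left  bias=+0
    (0,3)@(1, 7): e=[54,0,-42] → ·  [on edge]
    (1,4)@(3, 9): e=[42,0,-30] → ·  [on edge]
    (2,5)@(5, 11): e=[30,0,-18] → ·  [on edge]
    (3,6)@(7, 13): e=[18,0,-6] → ·  [on edge]
    (4,7)@(9, 15): e=[6,0,6] → █  [on edge]
    (5,7)@(11, 15): e=[2,4,6] → █
    (6,7)@(13, 15): e=[-2,8,6] → ·
    (4,8)@(9, 17): e=[-2,-4,18] → ·
    (5,8)@(11, 17): e=[-6,0,18] → ·  [on edge]
    (6,9)@(13, 19): e=[-18,0,30] → ·  [on edge]
    (7,10)@(15, 21): e=[-30,0,42] → ·  [on edge]
  covered (2 px):
    · · · · · · · · ·
    · · · · · · · · ·
    · · · · · · · · ·
    · · · · · · · · ·
    · · · · · · · · ·
    · · · · · · · · ·
    · · · · · · · · ·
    · · · · █ █ · · ·
    · · · · · · · · ·
    · · · · · · · · ·
    · · · · · · · · ·
T2:
  2·area = 24  (B↔C swapped to make it positive)
  edge (6, 4)→(2, 20): d=(-4,16) right/bottom  bias=-1
  edge (2, 20)→(4, 6): d=(2,-14) top-left  bias=+0
  edge (4, 6)→(6, 4): d=(2,-2) top-left  bias=+0
    (4,0)@(9, 1): e=[-36,60,0] → ·  [on edge]
    (3,1)@(7, 3): e=[-12,36,0] → ·  [on edge]
    (2,2)@(5, 5): e=[12,12,0] → █  [on edge]
    (3,2)@(7, 5): e=[-20,40,4] → ·
    (1,3)@(3, 7): e=[36,-12,0] → ·  [on edge]
    (2,3)@(5, 7): e=[4,16,4] → █
    (3,3)@(7, 7): e=[-28,44,8] → ·
    (0,4)@(1, 9): e=[60,-36,0] → ·  [on edge]
    (2,4)@(5, 9): e=[-4,20,8] → ·
    (1,6)@(3, 13): e=[12,0,12] → █  [on edge]
    (2,6)@(5, 13): e=[-20,28,16] → ·
    (1,7)@(3, 15): e=[4,4,16] → █
  covered (4 px):
    · · · · · · · · ·
    · · · · · · · · ·
    · · █ · · · · · ·
    · · █ · · · · · ·
    · · · · · · · · ·
    · · · · · · · · ·
    · █ · · · · · · ·
    · █ · · · · · · ·
    · · · · · · · · ·
    · · · · · · · · ·
    · · · · · · · · ·
T3:
  2·area = 154
  edge (16, 16)→(5, 21): d=(-11,5) right/bottom  bias=-1
  edge (5, 21)→(16, 2): d=(11,-19) top-left  bias=+0
  edge (16, 2)→(16, 16): d=(0,14) right/bottom  bias=-1
    (7,2)@(15, 5): e=[126,14,14] → █
    (8,2)@(17, 5): e=[116,52,-14] → ·
    (7,3)@(15, 7): e=[104,36,14] → █
    (8,3)@(17, 7): e=[94,74,-14] → ·
    (6,4)@(13, 9): e=[92,20,42] → █
    (8,4)@(17, 9): e=[72,96,-14] → ·
    (5,5)@(11, 11): e=[80,4,70] → █
    (8,5)@(17, 11): e=[50,118,-14] → ·
    (5,6)@(11, 13): e=[58,26,70] → █
    (8,6)@(17, 13): e=[28,140,-14] → ·
    (4,7)@(9, 15): e=[46,10,98] → █
    (8,7)@(17, 15): e=[6,162,-14] → ·
    (2,10)@(5, 21): e=[0,0,154] → ·  [on edge]
  covered (19 px):
    · · · · · · · · ·
    · · · · · · · · ·
    · · · · · · · █ ·
    · · · · · · · █ ·
    · · · · · · █ █ ·
    · · · · · █ █ █ ·
    · · · · · █ █ █ ·
    · · · · █ █ █ █ ·
    · · · · █ █ █ · ·
    · · · █ █ · · · ·
    · · · · · · · · ·
T4:
  2·area = 122
  edge (6, 6)→(14, 16): d=(8,10) right/bottom  bias=-1
  edge (14, 16)→(5, 20): d=(-9,4) right/bottom  bias=-1
  edge (5, 20)→(6, 6): d=(1,-14) top-left  bias=+0
    (3,4)@(7, 9): e=[14,91,17] → █
    (4,4)@(9, 9): e=[-6,83,45] → ·
    (3,5)@(7, 11): e=[30,73,19] → █
    (4,5)@(9, 11): e=[10,65,47] → █
    (5,5)@(11, 11): e=[-10,57,75] → ·
    (3,6)@(7, 13): e=[46,55,21] → █
    (5,6)@(11, 13): e=[6,39,77] → █
    (6,6)@(13, 13): e=[-14,31,105] → ·
    (3,7)@(7, 15): e=[62,37,23] → █
    (6,7)@(13, 15): e=[2,13,107] → █
    (7,7)@(15, 15): e=[-18,5,135] → ·
    (3,8)@(7, 17): e=[78,19,25] → █
  covered (14 px):
    · · · · · · · · ·
    · · · · · · · · ·
    · · · · · · · · ·
    · · · · · · · · ·
    · · · █ · · · · ·
    · · · █ █ · · · ·
    · · · █ █ █ · · ·
    · · · █ █ █ █ · ·
    · · · █ █ █ · · ·
    · · · █ · · · · ·
    · · · · · · · · ·

Final: 41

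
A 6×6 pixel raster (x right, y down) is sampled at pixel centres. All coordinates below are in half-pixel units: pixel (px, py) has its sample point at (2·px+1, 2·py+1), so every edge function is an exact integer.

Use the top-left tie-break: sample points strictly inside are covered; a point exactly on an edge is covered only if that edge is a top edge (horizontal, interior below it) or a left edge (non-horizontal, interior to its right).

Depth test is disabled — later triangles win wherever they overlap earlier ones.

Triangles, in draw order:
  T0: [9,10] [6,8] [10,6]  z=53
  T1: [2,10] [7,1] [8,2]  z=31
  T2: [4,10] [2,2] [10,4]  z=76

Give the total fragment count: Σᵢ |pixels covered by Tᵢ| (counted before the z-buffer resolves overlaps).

T0:
  2·area = 14
  edge (9, 10)→(6, 8): d=(-3,-2) top-left  bias=+0
  edge (6, 8)→(10, 6): d=(4,-2) top-left  bias=+0
  edge (10, 6)→(9, 10): d=(-1,4) right/bottom  bias=-1
    (4,3)@(9, 7): e=[9,2,3] → X
    (5,3)@(11, 7): e=[13,6,-5] → .
    (4,4)@(9, 9): e=[3,10,1] → X
    (5,4)@(11, 9): e=[7,14,-7] → .
    (4,5)@(9, 11): e=[-3,18,-1] → .
  covered (2 px):
    . . . . . .
    . . . . . .
    . . . . . .
    . . . . X .
    . . . . X .
    . . . . . .
T1:
  2·area = 14
  edge (2, 10)→(7, 1): d=(5,-9) top-left  bias=+0
  edge (7, 1)→(8, 2): d=(1,1) right/bottom  bias=-1
  edge (8, 2)→(2, 10): d=(-6,8) right/bottom  bias=-1
    (3,0)@(7, 1): e=[0,0,14] → .  [on edge]
    (3,1)@(7, 3): e=[10,2,2] → X
    (4,1)@(9, 3): e=[28,0,-14] → .  [on edge]
    (2,2)@(5, 5): e=[2,6,6] → X
    (3,2)@(7, 5): e=[20,4,-10] → .
    (5,2)@(11, 5): e=[56,0,-42] → .  [on edge]
    (2,3)@(5, 7): e=[12,8,-6] → .
  covered (2 px):
    . . . . . .
    . . . X . .
    . . X . . .
    . . . . . .
    . . . . . .
    . . . . . .
T2:
  2·area = 60
  edge (4, 10)→(2, 2): d=(-2,-8) top-left  bias=+0
  edge (2, 2)→(10, 4): d=(8,2) right/bottom  bias=-1
  edge (10, 4)→(4, 10): d=(-6,6) right/bottom  bias=-1
    (1,1)@(3, 3): e=[6,6,48] → X
    (2,1)@(5, 3): e=[22,2,36] → X
    (3,1)@(7, 3): e=[38,-2,24] → .
    (5,1)@(11, 3): e=[70,-10,0] → .  [on edge]
    (1,2)@(3, 5): e=[2,22,36] → X
    (3,2)@(7, 5): e=[34,14,12] → X
    (4,2)@(9, 5): e=[50,10,0] → .  [on edge]
    (1,3)@(3, 7): e=[-2,38,24] → .
    (2,3)@(5, 7): e=[14,34,12] → X
    (3,3)@(7, 7): e=[30,30,0] → .  [on edge]
    (2,4)@(5, 9): e=[10,50,0] → .  [on edge]
    (1,5)@(3, 11): e=[-10,70,0] → .  [on edge]
  covered (6 px):
    . . . . . .
    . X X . . .
    . X X X . .
    . . X . . .
    . . . . . .
    . . . . . .

Final: 10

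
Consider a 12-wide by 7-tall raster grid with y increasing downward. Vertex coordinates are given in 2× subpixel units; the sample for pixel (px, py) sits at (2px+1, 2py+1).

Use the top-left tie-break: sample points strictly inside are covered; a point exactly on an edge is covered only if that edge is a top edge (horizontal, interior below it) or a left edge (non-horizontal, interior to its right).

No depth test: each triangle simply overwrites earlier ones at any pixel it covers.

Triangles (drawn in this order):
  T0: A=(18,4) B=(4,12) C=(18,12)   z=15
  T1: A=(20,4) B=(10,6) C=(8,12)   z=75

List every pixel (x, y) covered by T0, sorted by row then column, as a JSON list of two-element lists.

T0:
  2·area = 112  (B↔C swapped to make it positive)
  edge (18, 4)→(18, 12): d=(0,8) right/bottom  bias=-1
  edge (18, 12)→(4, 12): d=(-14,0) right/bottom  bias=-1
  edge (4, 12)→(18, 4): d=(14,-8) top-left  bias=+0
    (8,2)@(17, 5): e=[8,98,6] → █
    (9,2)@(19, 5): e=[-8,98,22] → ·
    (6,3)@(13, 7): e=[40,70,2] → █
    (7,3)@(15, 7): e=[24,70,18] → █
    (9,3)@(19, 7): e=[-8,70,50] → ·
    (5,4)@(11, 9): e=[56,42,14] → █
    (9,4)@(19, 9): e=[-8,42,78] → ·
    (3,5)@(7, 11): e=[88,14,10] → █
    (4,5)@(9, 11): e=[72,14,26] → █
    (9,5)@(19, 11): e=[-8,14,106] → ·
    (3,6)@(7, 13): e=[88,-14,38] → ·
    (4,6)@(9, 13): e=[72,-14,54] → ·
  covered (14 px):
    · · · · · · · · · · · ·
    · · · · · · · · · · · ·
    · · · · · · · · █ · · ·
    · · · · · · █ █ █ · · ·
    · · · · · █ █ █ █ · · ·
    · · · █ █ █ █ █ █ · · ·
    · · · · · · · · · · · ·
T1:
  2·area = 56  (B↔C swapped to make it positive)
  edge (20, 4)→(8, 12): d=(-12,8) right/bottom  bias=-1
  edge (8, 12)→(10, 6): d=(2,-6) top-left  bias=+0
  edge (10, 6)→(20, 4): d=(10,-2) top-left  bias=+0
    (5,1)@(11, 3): e=[84,0,-28] → ·  [on edge]
    (7,2)@(15, 5): e=[28,28,0] → █  [on edge]
    (8,2)@(17, 5): e=[12,40,4] → █
    (9,2)@(19, 5): e=[-4,52,8] → ·
    (2,3)@(5, 7): e=[84,-28,0] → ·  [on edge]
    (5,3)@(11, 7): e=[36,8,12] → █
    (6,3)@(13, 7): e=[20,20,16] → █
    (8,3)@(17, 7): e=[-12,44,24] → ·
    (4,4)@(9, 9): e=[28,0,28] → █  [on edge]
    (6,4)@(13, 9): e=[-4,24,36] → ·
    (7,4)@(15, 9): e=[-20,36,40] → ·
    (4,5)@(9, 11): e=[4,4,48] → █
  covered (8 px):
    · · · · · · · · · · · ·
    · · · · · · · · · · · ·
    · · · · · · · █ █ · · ·
    · · · · · █ █ █ · · · ·
    · · · · █ █ · · · · · ·
    · · · · █ · · · · · · ·
    · · · · · · · · · · · ·

Final: [[8,2],[6,3],[7,3],[8,3],[5,4],[6,4],[7,4],[8,4],[3,5],[4,5],[5,5],[6,5],[7,5],[8,5]]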